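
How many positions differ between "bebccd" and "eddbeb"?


Comparing "bebccd" and "eddbeb" position by position:
  Position 0: 'b' vs 'e' => DIFFER
  Position 1: 'e' vs 'd' => DIFFER
  Position 2: 'b' vs 'd' => DIFFER
  Position 3: 'c' vs 'b' => DIFFER
  Position 4: 'c' vs 'e' => DIFFER
  Position 5: 'd' vs 'b' => DIFFER
Positions that differ: 6

6


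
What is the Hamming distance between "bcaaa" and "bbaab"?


Comparing "bcaaa" and "bbaab" position by position:
  Position 0: 'b' vs 'b' => same
  Position 1: 'c' vs 'b' => differ
  Position 2: 'a' vs 'a' => same
  Position 3: 'a' vs 'a' => same
  Position 4: 'a' vs 'b' => differ
Total differences (Hamming distance): 2

2


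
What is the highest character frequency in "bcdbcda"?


Input: bcdbcda
Character counts:
  'a': 1
  'b': 2
  'c': 2
  'd': 2
Maximum frequency: 2

2


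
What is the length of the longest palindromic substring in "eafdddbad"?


Input: "eafdddbad"
Checking substrings for palindromes:
  [3:6] "ddd" (len 3) => palindrome
  [3:5] "dd" (len 2) => palindrome
  [4:6] "dd" (len 2) => palindrome
Longest palindromic substring: "ddd" with length 3

3


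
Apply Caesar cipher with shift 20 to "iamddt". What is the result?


Caesar cipher: shift "iamddt" by 20
  'i' (pos 8) + 20 = pos 2 = 'c'
  'a' (pos 0) + 20 = pos 20 = 'u'
  'm' (pos 12) + 20 = pos 6 = 'g'
  'd' (pos 3) + 20 = pos 23 = 'x'
  'd' (pos 3) + 20 = pos 23 = 'x'
  't' (pos 19) + 20 = pos 13 = 'n'
Result: cugxxn

cugxxn


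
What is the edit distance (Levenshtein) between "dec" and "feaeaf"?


Computing edit distance: "dec" -> "feaeaf"
DP table:
           f    e    a    e    a    f
      0    1    2    3    4    5    6
  d   1    1    2    3    4    5    6
  e   2    2    1    2    3    4    5
  c   3    3    2    2    3    4    5
Edit distance = dp[3][6] = 5

5


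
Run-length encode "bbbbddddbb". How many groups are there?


Input: bbbbddddbb
Scanning for consecutive runs:
  Group 1: 'b' x 4 (positions 0-3)
  Group 2: 'd' x 4 (positions 4-7)
  Group 3: 'b' x 2 (positions 8-9)
Total groups: 3

3


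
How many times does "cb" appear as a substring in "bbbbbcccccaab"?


Searching for "cb" in "bbbbbcccccaab"
Scanning each position:
  Position 0: "bb" => no
  Position 1: "bb" => no
  Position 2: "bb" => no
  Position 3: "bb" => no
  Position 4: "bc" => no
  Position 5: "cc" => no
  Position 6: "cc" => no
  Position 7: "cc" => no
  Position 8: "cc" => no
  Position 9: "ca" => no
  Position 10: "aa" => no
  Position 11: "ab" => no
Total occurrences: 0

0


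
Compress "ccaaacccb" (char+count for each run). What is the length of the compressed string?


Input: ccaaacccb
Runs:
  'c' x 2 => "c2"
  'a' x 3 => "a3"
  'c' x 3 => "c3"
  'b' x 1 => "b1"
Compressed: "c2a3c3b1"
Compressed length: 8

8


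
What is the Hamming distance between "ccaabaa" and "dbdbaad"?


Comparing "ccaabaa" and "dbdbaad" position by position:
  Position 0: 'c' vs 'd' => differ
  Position 1: 'c' vs 'b' => differ
  Position 2: 'a' vs 'd' => differ
  Position 3: 'a' vs 'b' => differ
  Position 4: 'b' vs 'a' => differ
  Position 5: 'a' vs 'a' => same
  Position 6: 'a' vs 'd' => differ
Total differences (Hamming distance): 6

6


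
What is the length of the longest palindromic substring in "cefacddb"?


Input: "cefacddb"
Checking substrings for palindromes:
  [5:7] "dd" (len 2) => palindrome
Longest palindromic substring: "dd" with length 2

2


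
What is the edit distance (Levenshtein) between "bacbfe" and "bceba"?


Computing edit distance: "bacbfe" -> "bceba"
DP table:
           b    c    e    b    a
      0    1    2    3    4    5
  b   1    0    1    2    3    4
  a   2    1    1    2    3    3
  c   3    2    1    2    3    4
  b   4    3    2    2    2    3
  f   5    4    3    3    3    3
  e   6    5    4    3    4    4
Edit distance = dp[6][5] = 4

4


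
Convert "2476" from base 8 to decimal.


Input: "2476" in base 8
Positional expansion:
  Digit '2' (value 2) x 8^3 = 1024
  Digit '4' (value 4) x 8^2 = 256
  Digit '7' (value 7) x 8^1 = 56
  Digit '6' (value 6) x 8^0 = 6
Sum = 1342

1342


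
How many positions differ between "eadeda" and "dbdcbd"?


Comparing "eadeda" and "dbdcbd" position by position:
  Position 0: 'e' vs 'd' => DIFFER
  Position 1: 'a' vs 'b' => DIFFER
  Position 2: 'd' vs 'd' => same
  Position 3: 'e' vs 'c' => DIFFER
  Position 4: 'd' vs 'b' => DIFFER
  Position 5: 'a' vs 'd' => DIFFER
Positions that differ: 5

5


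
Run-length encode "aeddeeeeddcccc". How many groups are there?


Input: aeddeeeeddcccc
Scanning for consecutive runs:
  Group 1: 'a' x 1 (positions 0-0)
  Group 2: 'e' x 1 (positions 1-1)
  Group 3: 'd' x 2 (positions 2-3)
  Group 4: 'e' x 4 (positions 4-7)
  Group 5: 'd' x 2 (positions 8-9)
  Group 6: 'c' x 4 (positions 10-13)
Total groups: 6

6


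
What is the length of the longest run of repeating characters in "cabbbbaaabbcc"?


Input: "cabbbbaaabbcc"
Scanning for longest run:
  Position 1 ('a'): new char, reset run to 1
  Position 2 ('b'): new char, reset run to 1
  Position 3 ('b'): continues run of 'b', length=2
  Position 4 ('b'): continues run of 'b', length=3
  Position 5 ('b'): continues run of 'b', length=4
  Position 6 ('a'): new char, reset run to 1
  Position 7 ('a'): continues run of 'a', length=2
  Position 8 ('a'): continues run of 'a', length=3
  Position 9 ('b'): new char, reset run to 1
  Position 10 ('b'): continues run of 'b', length=2
  Position 11 ('c'): new char, reset run to 1
  Position 12 ('c'): continues run of 'c', length=2
Longest run: 'b' with length 4

4


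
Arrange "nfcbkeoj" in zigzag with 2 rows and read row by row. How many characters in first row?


Zigzag "nfcbkeoj" into 2 rows:
Placing characters:
  'n' => row 0
  'f' => row 1
  'c' => row 0
  'b' => row 1
  'k' => row 0
  'e' => row 1
  'o' => row 0
  'j' => row 1
Rows:
  Row 0: "ncko"
  Row 1: "fbej"
First row length: 4

4


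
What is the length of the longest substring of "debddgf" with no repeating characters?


Input: "debddgf"
Sliding window (track last position of each char):
  Position 0 ('d'): window [0,0] length 1 -- new best
  Position 1 ('e'): window [0,1] length 2 -- new best
  Position 2 ('b'): window [0,2] length 3 -- new best
  Position 3 ('d'): repeat (last at 0), move window start to 1
  Position 3 ('d'): window [1,3] length 3
  Position 4 ('d'): repeat (last at 3), move window start to 4
  Position 4 ('d'): window [4,4] length 1
  Position 5 ('g'): window [4,5] length 2
  Position 6 ('f'): window [4,6] length 3
Longest substring with no repeats: "deb" with length 3

3


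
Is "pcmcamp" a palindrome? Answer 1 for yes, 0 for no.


Input: pcmcamp
Reversed: pmacmcp
  Compare pos 0 ('p') with pos 6 ('p'): match
  Compare pos 1 ('c') with pos 5 ('m'): MISMATCH
  Compare pos 2 ('m') with pos 4 ('a'): MISMATCH
Result: not a palindrome

0


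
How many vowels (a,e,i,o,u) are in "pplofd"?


Input: pplofd
Checking each character:
  'p' at position 0: consonant
  'p' at position 1: consonant
  'l' at position 2: consonant
  'o' at position 3: vowel (running total: 1)
  'f' at position 4: consonant
  'd' at position 5: consonant
Total vowels: 1

1


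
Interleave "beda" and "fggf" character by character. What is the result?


Interleaving "beda" and "fggf":
  Position 0: 'b' from first, 'f' from second => "bf"
  Position 1: 'e' from first, 'g' from second => "eg"
  Position 2: 'd' from first, 'g' from second => "dg"
  Position 3: 'a' from first, 'f' from second => "af"
Result: bfegdgaf

bfegdgaf


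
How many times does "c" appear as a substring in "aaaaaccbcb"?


Searching for "c" in "aaaaaccbcb"
Scanning each position:
  Position 0: "a" => no
  Position 1: "a" => no
  Position 2: "a" => no
  Position 3: "a" => no
  Position 4: "a" => no
  Position 5: "c" => MATCH
  Position 6: "c" => MATCH
  Position 7: "b" => no
  Position 8: "c" => MATCH
  Position 9: "b" => no
Total occurrences: 3

3


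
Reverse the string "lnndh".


Input: lnndh
Reading characters right to left:
  Position 4: 'h'
  Position 3: 'd'
  Position 2: 'n'
  Position 1: 'n'
  Position 0: 'l'
Reversed: hdnnl

hdnnl


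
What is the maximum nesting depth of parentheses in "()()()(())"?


Input: "()()()(())"
Tracking depth:
  Position 0 '(': depth becomes 1
  Position 1 ')': depth becomes 0
  Position 2 '(': depth becomes 1
  Position 3 ')': depth becomes 0
  Position 4 '(': depth becomes 1
  Position 5 ')': depth becomes 0
  Position 6 '(': depth becomes 1
  Position 7 '(': depth becomes 2
  Position 8 ')': depth becomes 1
  Position 9 ')': depth becomes 0
Maximum depth reached: 2

2


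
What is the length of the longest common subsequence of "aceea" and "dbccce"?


LCS of "aceea" and "dbccce"
DP table:
           d    b    c    c    c    e
      0    0    0    0    0    0    0
  a   0    0    0    0    0    0    0
  c   0    0    0    1    1    1    1
  e   0    0    0    1    1    1    2
  e   0    0    0    1    1    1    2
  a   0    0    0    1    1    1    2
LCS length = dp[5][6] = 2

2


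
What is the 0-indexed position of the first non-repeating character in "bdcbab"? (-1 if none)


Input: bdcbab
Character frequencies:
  'a': 1
  'b': 3
  'c': 1
  'd': 1
Scanning left to right for freq == 1:
  Position 0 ('b'): freq=3, skip
  Position 1 ('d'): unique! => answer = 1

1


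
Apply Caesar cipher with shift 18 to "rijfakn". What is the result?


Caesar cipher: shift "rijfakn" by 18
  'r' (pos 17) + 18 = pos 9 = 'j'
  'i' (pos 8) + 18 = pos 0 = 'a'
  'j' (pos 9) + 18 = pos 1 = 'b'
  'f' (pos 5) + 18 = pos 23 = 'x'
  'a' (pos 0) + 18 = pos 18 = 's'
  'k' (pos 10) + 18 = pos 2 = 'c'
  'n' (pos 13) + 18 = pos 5 = 'f'
Result: jabxscf

jabxscf


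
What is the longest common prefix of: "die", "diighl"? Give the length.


Words: die, diighl
  Position 0: all 'd' => match
  Position 1: all 'i' => match
  Position 2: ('e', 'i') => mismatch, stop
LCP = "di" (length 2)

2


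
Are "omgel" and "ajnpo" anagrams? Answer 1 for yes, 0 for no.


Strings: "omgel", "ajnpo"
Sorted first:  eglmo
Sorted second: ajnop
Differ at position 0: 'e' vs 'a' => not anagrams

0


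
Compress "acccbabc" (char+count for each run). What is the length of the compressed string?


Input: acccbabc
Runs:
  'a' x 1 => "a1"
  'c' x 3 => "c3"
  'b' x 1 => "b1"
  'a' x 1 => "a1"
  'b' x 1 => "b1"
  'c' x 1 => "c1"
Compressed: "a1c3b1a1b1c1"
Compressed length: 12

12


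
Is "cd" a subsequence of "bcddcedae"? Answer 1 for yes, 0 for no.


Check if "cd" is a subsequence of "bcddcedae"
Greedy scan:
  Position 0 ('b'): no match needed
  Position 1 ('c'): matches sub[0] = 'c'
  Position 2 ('d'): matches sub[1] = 'd'
  Position 3 ('d'): no match needed
  Position 4 ('c'): no match needed
  Position 5 ('e'): no match needed
  Position 6 ('d'): no match needed
  Position 7 ('a'): no match needed
  Position 8 ('e'): no match needed
All 2 characters matched => is a subsequence

1


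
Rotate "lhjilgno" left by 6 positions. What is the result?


Input: "lhjilgno", rotate left by 6
First 6 characters: "lhjilg"
Remaining characters: "no"
Concatenate remaining + first: "no" + "lhjilg" = "nolhjilg"

nolhjilg


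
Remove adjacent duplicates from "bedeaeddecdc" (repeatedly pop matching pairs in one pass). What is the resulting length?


Input: bedeaeddecdc
Stack-based adjacent duplicate removal:
  Read 'b': push. Stack: b
  Read 'e': push. Stack: be
  Read 'd': push. Stack: bed
  Read 'e': push. Stack: bede
  Read 'a': push. Stack: bedea
  Read 'e': push. Stack: bedeae
  Read 'd': push. Stack: bedeaed
  Read 'd': matches stack top 'd' => pop. Stack: bedeae
  Read 'e': matches stack top 'e' => pop. Stack: bedea
  Read 'c': push. Stack: bedeac
  Read 'd': push. Stack: bedeacd
  Read 'c': push. Stack: bedeacdc
Final stack: "bedeacdc" (length 8)

8


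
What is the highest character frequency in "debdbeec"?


Input: debdbeec
Character counts:
  'b': 2
  'c': 1
  'd': 2
  'e': 3
Maximum frequency: 3

3


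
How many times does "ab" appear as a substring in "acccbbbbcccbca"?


Searching for "ab" in "acccbbbbcccbca"
Scanning each position:
  Position 0: "ac" => no
  Position 1: "cc" => no
  Position 2: "cc" => no
  Position 3: "cb" => no
  Position 4: "bb" => no
  Position 5: "bb" => no
  Position 6: "bb" => no
  Position 7: "bc" => no
  Position 8: "cc" => no
  Position 9: "cc" => no
  Position 10: "cb" => no
  Position 11: "bc" => no
  Position 12: "ca" => no
Total occurrences: 0

0


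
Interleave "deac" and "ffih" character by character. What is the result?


Interleaving "deac" and "ffih":
  Position 0: 'd' from first, 'f' from second => "df"
  Position 1: 'e' from first, 'f' from second => "ef"
  Position 2: 'a' from first, 'i' from second => "ai"
  Position 3: 'c' from first, 'h' from second => "ch"
Result: dfefaich

dfefaich


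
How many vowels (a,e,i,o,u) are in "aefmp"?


Input: aefmp
Checking each character:
  'a' at position 0: vowel (running total: 1)
  'e' at position 1: vowel (running total: 2)
  'f' at position 2: consonant
  'm' at position 3: consonant
  'p' at position 4: consonant
Total vowels: 2

2


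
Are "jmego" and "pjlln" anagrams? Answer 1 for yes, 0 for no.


Strings: "jmego", "pjlln"
Sorted first:  egjmo
Sorted second: jllnp
Differ at position 0: 'e' vs 'j' => not anagrams

0


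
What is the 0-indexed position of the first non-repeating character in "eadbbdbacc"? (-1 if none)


Input: eadbbdbacc
Character frequencies:
  'a': 2
  'b': 3
  'c': 2
  'd': 2
  'e': 1
Scanning left to right for freq == 1:
  Position 0 ('e'): unique! => answer = 0

0


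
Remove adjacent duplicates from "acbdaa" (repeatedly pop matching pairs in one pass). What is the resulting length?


Input: acbdaa
Stack-based adjacent duplicate removal:
  Read 'a': push. Stack: a
  Read 'c': push. Stack: ac
  Read 'b': push. Stack: acb
  Read 'd': push. Stack: acbd
  Read 'a': push. Stack: acbda
  Read 'a': matches stack top 'a' => pop. Stack: acbd
Final stack: "acbd" (length 4)

4


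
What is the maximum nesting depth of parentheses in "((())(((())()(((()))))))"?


Input: "((())(((())()(((()))))))"
Tracking depth:
  Position 0 '(': depth becomes 1
  Position 1 '(': depth becomes 2
  Position 2 '(': depth becomes 3
  Position 3 ')': depth becomes 2
  Position 4 ')': depth becomes 1
  Position 5 '(': depth becomes 2
  Position 6 '(': depth becomes 3
  Position 7 '(': depth becomes 4
  Position 8 '(': depth becomes 5
  Position 9 ')': depth becomes 4
  Position 10 ')': depth becomes 3
  Position 11 '(': depth becomes 4
  Position 12 ')': depth becomes 3
  Position 13 '(': depth becomes 4
  Position 14 '(': depth becomes 5
  Position 15 '(': depth becomes 6
  Position 16 '(': depth becomes 7
  Position 17 ')': depth becomes 6
  Position 18 ')': depth becomes 5
  Position 19 ')': depth becomes 4
  Position 20 ')': depth becomes 3
  Position 21 ')': depth becomes 2
  Position 22 ')': depth becomes 1
  Position 23 ')': depth becomes 0
Maximum depth reached: 7

7


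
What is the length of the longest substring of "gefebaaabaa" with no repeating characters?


Input: "gefebaaabaa"
Sliding window (track last position of each char):
  Position 0 ('g'): window [0,0] length 1 -- new best
  Position 1 ('e'): window [0,1] length 2 -- new best
  Position 2 ('f'): window [0,2] length 3 -- new best
  Position 3 ('e'): repeat (last at 1), move window start to 2
  Position 3 ('e'): window [2,3] length 2
  Position 4 ('b'): window [2,4] length 3
  Position 5 ('a'): window [2,5] length 4 -- new best
  Position 6 ('a'): repeat (last at 5), move window start to 6
  Position 6 ('a'): window [6,6] length 1
  Position 7 ('a'): repeat (last at 6), move window start to 7
  Position 7 ('a'): window [7,7] length 1
  Position 8 ('b'): window [7,8] length 2
  Position 9 ('a'): repeat (last at 7), move window start to 8
  Position 9 ('a'): window [8,9] length 2
  Position 10 ('a'): repeat (last at 9), move window start to 10
  Position 10 ('a'): window [10,10] length 1
Longest substring with no repeats: "feba" with length 4

4


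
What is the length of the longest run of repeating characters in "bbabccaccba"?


Input: "bbabccaccba"
Scanning for longest run:
  Position 1 ('b'): continues run of 'b', length=2
  Position 2 ('a'): new char, reset run to 1
  Position 3 ('b'): new char, reset run to 1
  Position 4 ('c'): new char, reset run to 1
  Position 5 ('c'): continues run of 'c', length=2
  Position 6 ('a'): new char, reset run to 1
  Position 7 ('c'): new char, reset run to 1
  Position 8 ('c'): continues run of 'c', length=2
  Position 9 ('b'): new char, reset run to 1
  Position 10 ('a'): new char, reset run to 1
Longest run: 'b' with length 2

2


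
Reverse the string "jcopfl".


Input: jcopfl
Reading characters right to left:
  Position 5: 'l'
  Position 4: 'f'
  Position 3: 'p'
  Position 2: 'o'
  Position 1: 'c'
  Position 0: 'j'
Reversed: lfpocj

lfpocj


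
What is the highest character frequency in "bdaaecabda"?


Input: bdaaecabda
Character counts:
  'a': 4
  'b': 2
  'c': 1
  'd': 2
  'e': 1
Maximum frequency: 4

4


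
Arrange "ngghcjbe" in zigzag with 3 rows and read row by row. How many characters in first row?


Zigzag "ngghcjbe" into 3 rows:
Placing characters:
  'n' => row 0
  'g' => row 1
  'g' => row 2
  'h' => row 1
  'c' => row 0
  'j' => row 1
  'b' => row 2
  'e' => row 1
Rows:
  Row 0: "nc"
  Row 1: "ghje"
  Row 2: "gb"
First row length: 2

2


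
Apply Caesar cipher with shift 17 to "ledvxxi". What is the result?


Caesar cipher: shift "ledvxxi" by 17
  'l' (pos 11) + 17 = pos 2 = 'c'
  'e' (pos 4) + 17 = pos 21 = 'v'
  'd' (pos 3) + 17 = pos 20 = 'u'
  'v' (pos 21) + 17 = pos 12 = 'm'
  'x' (pos 23) + 17 = pos 14 = 'o'
  'x' (pos 23) + 17 = pos 14 = 'o'
  'i' (pos 8) + 17 = pos 25 = 'z'
Result: cvumooz

cvumooz


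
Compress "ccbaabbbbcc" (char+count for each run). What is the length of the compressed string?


Input: ccbaabbbbcc
Runs:
  'c' x 2 => "c2"
  'b' x 1 => "b1"
  'a' x 2 => "a2"
  'b' x 4 => "b4"
  'c' x 2 => "c2"
Compressed: "c2b1a2b4c2"
Compressed length: 10

10


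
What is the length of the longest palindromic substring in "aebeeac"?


Input: "aebeeac"
Checking substrings for palindromes:
  [1:4] "ebe" (len 3) => palindrome
  [3:5] "ee" (len 2) => palindrome
Longest palindromic substring: "ebe" with length 3

3


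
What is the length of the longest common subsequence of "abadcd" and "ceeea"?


LCS of "abadcd" and "ceeea"
DP table:
           c    e    e    e    a
      0    0    0    0    0    0
  a   0    0    0    0    0    1
  b   0    0    0    0    0    1
  a   0    0    0    0    0    1
  d   0    0    0    0    0    1
  c   0    1    1    1    1    1
  d   0    1    1    1    1    1
LCS length = dp[6][5] = 1

1


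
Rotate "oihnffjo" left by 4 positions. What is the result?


Input: "oihnffjo", rotate left by 4
First 4 characters: "oihn"
Remaining characters: "ffjo"
Concatenate remaining + first: "ffjo" + "oihn" = "ffjooihn"

ffjooihn


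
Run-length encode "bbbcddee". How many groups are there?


Input: bbbcddee
Scanning for consecutive runs:
  Group 1: 'b' x 3 (positions 0-2)
  Group 2: 'c' x 1 (positions 3-3)
  Group 3: 'd' x 2 (positions 4-5)
  Group 4: 'e' x 2 (positions 6-7)
Total groups: 4

4


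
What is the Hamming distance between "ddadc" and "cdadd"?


Comparing "ddadc" and "cdadd" position by position:
  Position 0: 'd' vs 'c' => differ
  Position 1: 'd' vs 'd' => same
  Position 2: 'a' vs 'a' => same
  Position 3: 'd' vs 'd' => same
  Position 4: 'c' vs 'd' => differ
Total differences (Hamming distance): 2

2


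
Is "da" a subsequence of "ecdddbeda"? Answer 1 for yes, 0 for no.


Check if "da" is a subsequence of "ecdddbeda"
Greedy scan:
  Position 0 ('e'): no match needed
  Position 1 ('c'): no match needed
  Position 2 ('d'): matches sub[0] = 'd'
  Position 3 ('d'): no match needed
  Position 4 ('d'): no match needed
  Position 5 ('b'): no match needed
  Position 6 ('e'): no match needed
  Position 7 ('d'): no match needed
  Position 8 ('a'): matches sub[1] = 'a'
All 2 characters matched => is a subsequence

1


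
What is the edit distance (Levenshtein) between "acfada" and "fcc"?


Computing edit distance: "acfada" -> "fcc"
DP table:
           f    c    c
      0    1    2    3
  a   1    1    2    3
  c   2    2    1    2
  f   3    2    2    2
  a   4    3    3    3
  d   5    4    4    4
  a   6    5    5    5
Edit distance = dp[6][3] = 5

5


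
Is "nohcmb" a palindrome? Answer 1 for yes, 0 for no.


Input: nohcmb
Reversed: bmchon
  Compare pos 0 ('n') with pos 5 ('b'): MISMATCH
  Compare pos 1 ('o') with pos 4 ('m'): MISMATCH
  Compare pos 2 ('h') with pos 3 ('c'): MISMATCH
Result: not a palindrome

0


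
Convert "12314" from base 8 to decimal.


Input: "12314" in base 8
Positional expansion:
  Digit '1' (value 1) x 8^4 = 4096
  Digit '2' (value 2) x 8^3 = 1024
  Digit '3' (value 3) x 8^2 = 192
  Digit '1' (value 1) x 8^1 = 8
  Digit '4' (value 4) x 8^0 = 4
Sum = 5324

5324


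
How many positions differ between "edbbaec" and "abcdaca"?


Comparing "edbbaec" and "abcdaca" position by position:
  Position 0: 'e' vs 'a' => DIFFER
  Position 1: 'd' vs 'b' => DIFFER
  Position 2: 'b' vs 'c' => DIFFER
  Position 3: 'b' vs 'd' => DIFFER
  Position 4: 'a' vs 'a' => same
  Position 5: 'e' vs 'c' => DIFFER
  Position 6: 'c' vs 'a' => DIFFER
Positions that differ: 6

6


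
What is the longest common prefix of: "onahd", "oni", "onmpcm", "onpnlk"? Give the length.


Words: onahd, oni, onmpcm, onpnlk
  Position 0: all 'o' => match
  Position 1: all 'n' => match
  Position 2: ('a', 'i', 'm', 'p') => mismatch, stop
LCP = "on" (length 2)

2


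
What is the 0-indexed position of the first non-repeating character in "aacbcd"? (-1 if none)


Input: aacbcd
Character frequencies:
  'a': 2
  'b': 1
  'c': 2
  'd': 1
Scanning left to right for freq == 1:
  Position 0 ('a'): freq=2, skip
  Position 1 ('a'): freq=2, skip
  Position 2 ('c'): freq=2, skip
  Position 3 ('b'): unique! => answer = 3

3


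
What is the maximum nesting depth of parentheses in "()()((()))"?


Input: "()()((()))"
Tracking depth:
  Position 0 '(': depth becomes 1
  Position 1 ')': depth becomes 0
  Position 2 '(': depth becomes 1
  Position 3 ')': depth becomes 0
  Position 4 '(': depth becomes 1
  Position 5 '(': depth becomes 2
  Position 6 '(': depth becomes 3
  Position 7 ')': depth becomes 2
  Position 8 ')': depth becomes 1
  Position 9 ')': depth becomes 0
Maximum depth reached: 3

3


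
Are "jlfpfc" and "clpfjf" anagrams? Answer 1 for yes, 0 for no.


Strings: "jlfpfc", "clpfjf"
Sorted first:  cffjlp
Sorted second: cffjlp
Sorted forms match => anagrams

1


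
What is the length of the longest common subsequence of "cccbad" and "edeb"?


LCS of "cccbad" and "edeb"
DP table:
           e    d    e    b
      0    0    0    0    0
  c   0    0    0    0    0
  c   0    0    0    0    0
  c   0    0    0    0    0
  b   0    0    0    0    1
  a   0    0    0    0    1
  d   0    0    1    1    1
LCS length = dp[6][4] = 1

1


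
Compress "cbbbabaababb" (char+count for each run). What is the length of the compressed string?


Input: cbbbabaababb
Runs:
  'c' x 1 => "c1"
  'b' x 3 => "b3"
  'a' x 1 => "a1"
  'b' x 1 => "b1"
  'a' x 2 => "a2"
  'b' x 1 => "b1"
  'a' x 1 => "a1"
  'b' x 2 => "b2"
Compressed: "c1b3a1b1a2b1a1b2"
Compressed length: 16

16


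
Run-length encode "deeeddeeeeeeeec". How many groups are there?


Input: deeeddeeeeeeeec
Scanning for consecutive runs:
  Group 1: 'd' x 1 (positions 0-0)
  Group 2: 'e' x 3 (positions 1-3)
  Group 3: 'd' x 2 (positions 4-5)
  Group 4: 'e' x 8 (positions 6-13)
  Group 5: 'c' x 1 (positions 14-14)
Total groups: 5

5


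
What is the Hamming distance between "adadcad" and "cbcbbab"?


Comparing "adadcad" and "cbcbbab" position by position:
  Position 0: 'a' vs 'c' => differ
  Position 1: 'd' vs 'b' => differ
  Position 2: 'a' vs 'c' => differ
  Position 3: 'd' vs 'b' => differ
  Position 4: 'c' vs 'b' => differ
  Position 5: 'a' vs 'a' => same
  Position 6: 'd' vs 'b' => differ
Total differences (Hamming distance): 6

6


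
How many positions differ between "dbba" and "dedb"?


Comparing "dbba" and "dedb" position by position:
  Position 0: 'd' vs 'd' => same
  Position 1: 'b' vs 'e' => DIFFER
  Position 2: 'b' vs 'd' => DIFFER
  Position 3: 'a' vs 'b' => DIFFER
Positions that differ: 3

3


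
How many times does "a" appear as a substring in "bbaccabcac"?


Searching for "a" in "bbaccabcac"
Scanning each position:
  Position 0: "b" => no
  Position 1: "b" => no
  Position 2: "a" => MATCH
  Position 3: "c" => no
  Position 4: "c" => no
  Position 5: "a" => MATCH
  Position 6: "b" => no
  Position 7: "c" => no
  Position 8: "a" => MATCH
  Position 9: "c" => no
Total occurrences: 3

3


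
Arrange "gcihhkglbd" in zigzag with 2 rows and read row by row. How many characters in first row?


Zigzag "gcihhkglbd" into 2 rows:
Placing characters:
  'g' => row 0
  'c' => row 1
  'i' => row 0
  'h' => row 1
  'h' => row 0
  'k' => row 1
  'g' => row 0
  'l' => row 1
  'b' => row 0
  'd' => row 1
Rows:
  Row 0: "gihgb"
  Row 1: "chkld"
First row length: 5

5


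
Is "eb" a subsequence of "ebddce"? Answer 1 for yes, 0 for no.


Check if "eb" is a subsequence of "ebddce"
Greedy scan:
  Position 0 ('e'): matches sub[0] = 'e'
  Position 1 ('b'): matches sub[1] = 'b'
  Position 2 ('d'): no match needed
  Position 3 ('d'): no match needed
  Position 4 ('c'): no match needed
  Position 5 ('e'): no match needed
All 2 characters matched => is a subsequence

1


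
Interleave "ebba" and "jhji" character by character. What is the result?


Interleaving "ebba" and "jhji":
  Position 0: 'e' from first, 'j' from second => "ej"
  Position 1: 'b' from first, 'h' from second => "bh"
  Position 2: 'b' from first, 'j' from second => "bj"
  Position 3: 'a' from first, 'i' from second => "ai"
Result: ejbhbjai

ejbhbjai


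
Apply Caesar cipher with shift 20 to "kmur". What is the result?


Caesar cipher: shift "kmur" by 20
  'k' (pos 10) + 20 = pos 4 = 'e'
  'm' (pos 12) + 20 = pos 6 = 'g'
  'u' (pos 20) + 20 = pos 14 = 'o'
  'r' (pos 17) + 20 = pos 11 = 'l'
Result: egol

egol


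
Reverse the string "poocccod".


Input: poocccod
Reading characters right to left:
  Position 7: 'd'
  Position 6: 'o'
  Position 5: 'c'
  Position 4: 'c'
  Position 3: 'c'
  Position 2: 'o'
  Position 1: 'o'
  Position 0: 'p'
Reversed: docccoop

docccoop


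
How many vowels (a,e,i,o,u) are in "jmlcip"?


Input: jmlcip
Checking each character:
  'j' at position 0: consonant
  'm' at position 1: consonant
  'l' at position 2: consonant
  'c' at position 3: consonant
  'i' at position 4: vowel (running total: 1)
  'p' at position 5: consonant
Total vowels: 1

1


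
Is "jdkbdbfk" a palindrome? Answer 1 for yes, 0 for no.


Input: jdkbdbfk
Reversed: kfbdbkdj
  Compare pos 0 ('j') with pos 7 ('k'): MISMATCH
  Compare pos 1 ('d') with pos 6 ('f'): MISMATCH
  Compare pos 2 ('k') with pos 5 ('b'): MISMATCH
  Compare pos 3 ('b') with pos 4 ('d'): MISMATCH
Result: not a palindrome

0


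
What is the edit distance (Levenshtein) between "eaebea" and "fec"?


Computing edit distance: "eaebea" -> "fec"
DP table:
           f    e    c
      0    1    2    3
  e   1    1    1    2
  a   2    2    2    2
  e   3    3    2    3
  b   4    4    3    3
  e   5    5    4    4
  a   6    6    5    5
Edit distance = dp[6][3] = 5

5


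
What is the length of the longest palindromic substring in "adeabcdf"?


Input: "adeabcdf"
Checking substrings for palindromes:
  No multi-char palindromic substrings found
Longest palindromic substring: "a" with length 1

1


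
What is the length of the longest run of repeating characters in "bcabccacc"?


Input: "bcabccacc"
Scanning for longest run:
  Position 1 ('c'): new char, reset run to 1
  Position 2 ('a'): new char, reset run to 1
  Position 3 ('b'): new char, reset run to 1
  Position 4 ('c'): new char, reset run to 1
  Position 5 ('c'): continues run of 'c', length=2
  Position 6 ('a'): new char, reset run to 1
  Position 7 ('c'): new char, reset run to 1
  Position 8 ('c'): continues run of 'c', length=2
Longest run: 'c' with length 2

2


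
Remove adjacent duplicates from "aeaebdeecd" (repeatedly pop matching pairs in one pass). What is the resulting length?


Input: aeaebdeecd
Stack-based adjacent duplicate removal:
  Read 'a': push. Stack: a
  Read 'e': push. Stack: ae
  Read 'a': push. Stack: aea
  Read 'e': push. Stack: aeae
  Read 'b': push. Stack: aeaeb
  Read 'd': push. Stack: aeaebd
  Read 'e': push. Stack: aeaebde
  Read 'e': matches stack top 'e' => pop. Stack: aeaebd
  Read 'c': push. Stack: aeaebdc
  Read 'd': push. Stack: aeaebdcd
Final stack: "aeaebdcd" (length 8)

8


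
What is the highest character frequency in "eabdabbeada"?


Input: eabdabbeada
Character counts:
  'a': 4
  'b': 3
  'd': 2
  'e': 2
Maximum frequency: 4

4


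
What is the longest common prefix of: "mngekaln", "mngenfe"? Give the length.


Words: mngekaln, mngenfe
  Position 0: all 'm' => match
  Position 1: all 'n' => match
  Position 2: all 'g' => match
  Position 3: all 'e' => match
  Position 4: ('k', 'n') => mismatch, stop
LCP = "mnge" (length 4)

4


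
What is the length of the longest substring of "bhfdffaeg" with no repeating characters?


Input: "bhfdffaeg"
Sliding window (track last position of each char):
  Position 0 ('b'): window [0,0] length 1 -- new best
  Position 1 ('h'): window [0,1] length 2 -- new best
  Position 2 ('f'): window [0,2] length 3 -- new best
  Position 3 ('d'): window [0,3] length 4 -- new best
  Position 4 ('f'): repeat (last at 2), move window start to 3
  Position 4 ('f'): window [3,4] length 2
  Position 5 ('f'): repeat (last at 4), move window start to 5
  Position 5 ('f'): window [5,5] length 1
  Position 6 ('a'): window [5,6] length 2
  Position 7 ('e'): window [5,7] length 3
  Position 8 ('g'): window [5,8] length 4
Longest substring with no repeats: "bhfd" with length 4

4


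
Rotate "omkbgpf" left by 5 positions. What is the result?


Input: "omkbgpf", rotate left by 5
First 5 characters: "omkbg"
Remaining characters: "pf"
Concatenate remaining + first: "pf" + "omkbg" = "pfomkbg"

pfomkbg


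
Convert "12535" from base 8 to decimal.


Input: "12535" in base 8
Positional expansion:
  Digit '1' (value 1) x 8^4 = 4096
  Digit '2' (value 2) x 8^3 = 1024
  Digit '5' (value 5) x 8^2 = 320
  Digit '3' (value 3) x 8^1 = 24
  Digit '5' (value 5) x 8^0 = 5
Sum = 5469

5469


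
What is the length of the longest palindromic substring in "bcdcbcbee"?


Input: "bcdcbcbee"
Checking substrings for palindromes:
  [0:5] "bcdcb" (len 5) => palindrome
  [1:4] "cdc" (len 3) => palindrome
  [3:6] "cbc" (len 3) => palindrome
  [4:7] "bcb" (len 3) => palindrome
  [7:9] "ee" (len 2) => palindrome
Longest palindromic substring: "bcdcb" with length 5

5


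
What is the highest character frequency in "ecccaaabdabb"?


Input: ecccaaabdabb
Character counts:
  'a': 4
  'b': 3
  'c': 3
  'd': 1
  'e': 1
Maximum frequency: 4

4


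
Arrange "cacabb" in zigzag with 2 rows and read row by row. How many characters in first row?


Zigzag "cacabb" into 2 rows:
Placing characters:
  'c' => row 0
  'a' => row 1
  'c' => row 0
  'a' => row 1
  'b' => row 0
  'b' => row 1
Rows:
  Row 0: "ccb"
  Row 1: "aab"
First row length: 3

3


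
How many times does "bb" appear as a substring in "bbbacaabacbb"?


Searching for "bb" in "bbbacaabacbb"
Scanning each position:
  Position 0: "bb" => MATCH
  Position 1: "bb" => MATCH
  Position 2: "ba" => no
  Position 3: "ac" => no
  Position 4: "ca" => no
  Position 5: "aa" => no
  Position 6: "ab" => no
  Position 7: "ba" => no
  Position 8: "ac" => no
  Position 9: "cb" => no
  Position 10: "bb" => MATCH
Total occurrences: 3

3


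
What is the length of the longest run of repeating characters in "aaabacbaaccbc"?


Input: "aaabacbaaccbc"
Scanning for longest run:
  Position 1 ('a'): continues run of 'a', length=2
  Position 2 ('a'): continues run of 'a', length=3
  Position 3 ('b'): new char, reset run to 1
  Position 4 ('a'): new char, reset run to 1
  Position 5 ('c'): new char, reset run to 1
  Position 6 ('b'): new char, reset run to 1
  Position 7 ('a'): new char, reset run to 1
  Position 8 ('a'): continues run of 'a', length=2
  Position 9 ('c'): new char, reset run to 1
  Position 10 ('c'): continues run of 'c', length=2
  Position 11 ('b'): new char, reset run to 1
  Position 12 ('c'): new char, reset run to 1
Longest run: 'a' with length 3

3


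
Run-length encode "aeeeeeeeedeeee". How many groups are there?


Input: aeeeeeeeedeeee
Scanning for consecutive runs:
  Group 1: 'a' x 1 (positions 0-0)
  Group 2: 'e' x 8 (positions 1-8)
  Group 3: 'd' x 1 (positions 9-9)
  Group 4: 'e' x 4 (positions 10-13)
Total groups: 4

4


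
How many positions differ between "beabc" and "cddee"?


Comparing "beabc" and "cddee" position by position:
  Position 0: 'b' vs 'c' => DIFFER
  Position 1: 'e' vs 'd' => DIFFER
  Position 2: 'a' vs 'd' => DIFFER
  Position 3: 'b' vs 'e' => DIFFER
  Position 4: 'c' vs 'e' => DIFFER
Positions that differ: 5

5


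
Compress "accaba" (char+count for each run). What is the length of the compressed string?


Input: accaba
Runs:
  'a' x 1 => "a1"
  'c' x 2 => "c2"
  'a' x 1 => "a1"
  'b' x 1 => "b1"
  'a' x 1 => "a1"
Compressed: "a1c2a1b1a1"
Compressed length: 10

10


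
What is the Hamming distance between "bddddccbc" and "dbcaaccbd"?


Comparing "bddddccbc" and "dbcaaccbd" position by position:
  Position 0: 'b' vs 'd' => differ
  Position 1: 'd' vs 'b' => differ
  Position 2: 'd' vs 'c' => differ
  Position 3: 'd' vs 'a' => differ
  Position 4: 'd' vs 'a' => differ
  Position 5: 'c' vs 'c' => same
  Position 6: 'c' vs 'c' => same
  Position 7: 'b' vs 'b' => same
  Position 8: 'c' vs 'd' => differ
Total differences (Hamming distance): 6

6


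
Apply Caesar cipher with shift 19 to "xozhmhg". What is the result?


Caesar cipher: shift "xozhmhg" by 19
  'x' (pos 23) + 19 = pos 16 = 'q'
  'o' (pos 14) + 19 = pos 7 = 'h'
  'z' (pos 25) + 19 = pos 18 = 's'
  'h' (pos 7) + 19 = pos 0 = 'a'
  'm' (pos 12) + 19 = pos 5 = 'f'
  'h' (pos 7) + 19 = pos 0 = 'a'
  'g' (pos 6) + 19 = pos 25 = 'z'
Result: qhsafaz

qhsafaz


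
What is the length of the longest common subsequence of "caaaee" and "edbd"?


LCS of "caaaee" and "edbd"
DP table:
           e    d    b    d
      0    0    0    0    0
  c   0    0    0    0    0
  a   0    0    0    0    0
  a   0    0    0    0    0
  a   0    0    0    0    0
  e   0    1    1    1    1
  e   0    1    1    1    1
LCS length = dp[6][4] = 1

1


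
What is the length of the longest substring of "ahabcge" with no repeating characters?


Input: "ahabcge"
Sliding window (track last position of each char):
  Position 0 ('a'): window [0,0] length 1 -- new best
  Position 1 ('h'): window [0,1] length 2 -- new best
  Position 2 ('a'): repeat (last at 0), move window start to 1
  Position 2 ('a'): window [1,2] length 2
  Position 3 ('b'): window [1,3] length 3 -- new best
  Position 4 ('c'): window [1,4] length 4 -- new best
  Position 5 ('g'): window [1,5] length 5 -- new best
  Position 6 ('e'): window [1,6] length 6 -- new best
Longest substring with no repeats: "habcge" with length 6

6


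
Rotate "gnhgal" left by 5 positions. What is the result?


Input: "gnhgal", rotate left by 5
First 5 characters: "gnhga"
Remaining characters: "l"
Concatenate remaining + first: "l" + "gnhga" = "lgnhga"

lgnhga


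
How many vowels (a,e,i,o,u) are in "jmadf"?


Input: jmadf
Checking each character:
  'j' at position 0: consonant
  'm' at position 1: consonant
  'a' at position 2: vowel (running total: 1)
  'd' at position 3: consonant
  'f' at position 4: consonant
Total vowels: 1

1


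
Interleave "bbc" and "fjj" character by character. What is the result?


Interleaving "bbc" and "fjj":
  Position 0: 'b' from first, 'f' from second => "bf"
  Position 1: 'b' from first, 'j' from second => "bj"
  Position 2: 'c' from first, 'j' from second => "cj"
Result: bfbjcj

bfbjcj


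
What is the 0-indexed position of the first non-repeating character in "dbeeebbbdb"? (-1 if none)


Input: dbeeebbbdb
Character frequencies:
  'b': 5
  'd': 2
  'e': 3
Scanning left to right for freq == 1:
  Position 0 ('d'): freq=2, skip
  Position 1 ('b'): freq=5, skip
  Position 2 ('e'): freq=3, skip
  Position 3 ('e'): freq=3, skip
  Position 4 ('e'): freq=3, skip
  Position 5 ('b'): freq=5, skip
  Position 6 ('b'): freq=5, skip
  Position 7 ('b'): freq=5, skip
  Position 8 ('d'): freq=2, skip
  Position 9 ('b'): freq=5, skip
  No unique character found => answer = -1

-1


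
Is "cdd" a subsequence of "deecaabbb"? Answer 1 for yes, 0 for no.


Check if "cdd" is a subsequence of "deecaabbb"
Greedy scan:
  Position 0 ('d'): no match needed
  Position 1 ('e'): no match needed
  Position 2 ('e'): no match needed
  Position 3 ('c'): matches sub[0] = 'c'
  Position 4 ('a'): no match needed
  Position 5 ('a'): no match needed
  Position 6 ('b'): no match needed
  Position 7 ('b'): no match needed
  Position 8 ('b'): no match needed
Only matched 1/3 characters => not a subsequence

0


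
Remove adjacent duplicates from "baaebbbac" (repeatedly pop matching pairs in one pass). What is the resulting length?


Input: baaebbbac
Stack-based adjacent duplicate removal:
  Read 'b': push. Stack: b
  Read 'a': push. Stack: ba
  Read 'a': matches stack top 'a' => pop. Stack: b
  Read 'e': push. Stack: be
  Read 'b': push. Stack: beb
  Read 'b': matches stack top 'b' => pop. Stack: be
  Read 'b': push. Stack: beb
  Read 'a': push. Stack: beba
  Read 'c': push. Stack: bebac
Final stack: "bebac" (length 5)

5


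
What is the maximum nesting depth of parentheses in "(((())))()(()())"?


Input: "(((())))()(()())"
Tracking depth:
  Position 0 '(': depth becomes 1
  Position 1 '(': depth becomes 2
  Position 2 '(': depth becomes 3
  Position 3 '(': depth becomes 4
  Position 4 ')': depth becomes 3
  Position 5 ')': depth becomes 2
  Position 6 ')': depth becomes 1
  Position 7 ')': depth becomes 0
  Position 8 '(': depth becomes 1
  Position 9 ')': depth becomes 0
  Position 10 '(': depth becomes 1
  Position 11 '(': depth becomes 2
  Position 12 ')': depth becomes 1
  Position 13 '(': depth becomes 2
  Position 14 ')': depth becomes 1
  Position 15 ')': depth becomes 0
Maximum depth reached: 4

4


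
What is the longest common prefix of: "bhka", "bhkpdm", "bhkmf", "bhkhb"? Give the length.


Words: bhka, bhkpdm, bhkmf, bhkhb
  Position 0: all 'b' => match
  Position 1: all 'h' => match
  Position 2: all 'k' => match
  Position 3: ('a', 'p', 'm', 'h') => mismatch, stop
LCP = "bhk" (length 3)

3


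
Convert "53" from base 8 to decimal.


Input: "53" in base 8
Positional expansion:
  Digit '5' (value 5) x 8^1 = 40
  Digit '3' (value 3) x 8^0 = 3
Sum = 43

43


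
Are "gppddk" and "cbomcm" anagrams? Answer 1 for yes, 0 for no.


Strings: "gppddk", "cbomcm"
Sorted first:  ddgkpp
Sorted second: bccmmo
Differ at position 0: 'd' vs 'b' => not anagrams

0


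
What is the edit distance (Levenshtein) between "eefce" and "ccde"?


Computing edit distance: "eefce" -> "ccde"
DP table:
           c    c    d    e
      0    1    2    3    4
  e   1    1    2    3    3
  e   2    2    2    3    3
  f   3    3    3    3    4
  c   4    3    3    4    4
  e   5    4    4    4    4
Edit distance = dp[5][4] = 4

4


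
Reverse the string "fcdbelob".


Input: fcdbelob
Reading characters right to left:
  Position 7: 'b'
  Position 6: 'o'
  Position 5: 'l'
  Position 4: 'e'
  Position 3: 'b'
  Position 2: 'd'
  Position 1: 'c'
  Position 0: 'f'
Reversed: bolebdcf

bolebdcf


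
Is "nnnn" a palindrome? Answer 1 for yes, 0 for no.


Input: nnnn
Reversed: nnnn
  Compare pos 0 ('n') with pos 3 ('n'): match
  Compare pos 1 ('n') with pos 2 ('n'): match
Result: palindrome

1
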